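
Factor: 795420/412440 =2^ ( -1 )*3^3*7^(-1) = 27/14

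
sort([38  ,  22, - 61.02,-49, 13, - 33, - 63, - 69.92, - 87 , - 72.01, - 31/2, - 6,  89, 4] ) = [ - 87, - 72.01, - 69.92, - 63, - 61.02, - 49, - 33,-31/2, - 6, 4, 13,22,38,89] 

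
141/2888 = 141/2888  =  0.05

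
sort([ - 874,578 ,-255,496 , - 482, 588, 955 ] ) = [ - 874, - 482, - 255,496, 578 , 588, 955]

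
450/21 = 150/7 = 21.43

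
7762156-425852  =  7336304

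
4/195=4/195 =0.02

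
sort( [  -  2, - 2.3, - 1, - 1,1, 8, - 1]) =[  -  2.3,-2, - 1,-1 , - 1,1 , 8 ]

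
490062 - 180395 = 309667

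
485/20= 24 + 1/4 = 24.25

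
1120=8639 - 7519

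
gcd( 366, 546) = 6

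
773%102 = 59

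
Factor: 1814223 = 3^1*17^1 * 35573^1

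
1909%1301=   608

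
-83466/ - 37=2255 + 31/37 = 2255.84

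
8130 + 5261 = 13391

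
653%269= 115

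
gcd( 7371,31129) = 7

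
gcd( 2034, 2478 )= 6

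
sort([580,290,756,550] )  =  [290,  550,580, 756]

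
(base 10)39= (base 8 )47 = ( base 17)25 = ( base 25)1e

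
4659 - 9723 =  - 5064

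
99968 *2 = 199936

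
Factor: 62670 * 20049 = 2^1*3^2 *5^1* 41^1*163^1*2089^1 = 1256470830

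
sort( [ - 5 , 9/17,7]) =[ - 5, 9/17, 7 ]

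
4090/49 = 83 + 23/49 = 83.47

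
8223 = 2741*3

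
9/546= 3/182 = 0.02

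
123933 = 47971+75962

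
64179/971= 66 + 93/971 = 66.10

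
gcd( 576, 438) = 6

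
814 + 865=1679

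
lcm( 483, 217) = 14973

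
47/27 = 1 + 20/27= 1.74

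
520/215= 104/43  =  2.42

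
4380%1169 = 873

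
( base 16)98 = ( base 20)7C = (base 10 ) 152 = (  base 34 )4G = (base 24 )68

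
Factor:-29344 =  - 2^5* 7^1 * 131^1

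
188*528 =99264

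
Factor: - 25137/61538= - 2^ ( - 1)*3^3*7^2*19^1 *29^(  -  1)* 1061^( - 1)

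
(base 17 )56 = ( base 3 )10101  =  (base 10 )91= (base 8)133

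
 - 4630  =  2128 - 6758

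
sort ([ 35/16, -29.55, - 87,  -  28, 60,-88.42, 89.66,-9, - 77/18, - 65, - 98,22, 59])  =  [  -  98, - 88.42, - 87,-65, - 29.55,-28, -9,-77/18 , 35/16, 22 , 59, 60, 89.66]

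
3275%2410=865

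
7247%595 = 107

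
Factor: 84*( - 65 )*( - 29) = 2^2*3^1*5^1*7^1*13^1*29^1 = 158340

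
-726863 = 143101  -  869964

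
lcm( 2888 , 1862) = 141512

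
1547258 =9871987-8324729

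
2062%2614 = 2062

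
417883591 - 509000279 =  - 91116688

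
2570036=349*7364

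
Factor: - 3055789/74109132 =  - 2^(-2) * 3^ ( - 2)*11^1 *19^1 *373^( - 1 )*5519^(-1)*14621^1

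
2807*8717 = 24468619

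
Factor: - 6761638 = -2^1*13^1*41^1*6343^1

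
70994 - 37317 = 33677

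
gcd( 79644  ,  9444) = 12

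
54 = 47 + 7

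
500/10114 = 250/5057= 0.05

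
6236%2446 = 1344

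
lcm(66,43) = 2838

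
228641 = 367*623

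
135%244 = 135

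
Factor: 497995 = 5^1*137^1*727^1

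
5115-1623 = 3492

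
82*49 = 4018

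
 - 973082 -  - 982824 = 9742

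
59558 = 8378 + 51180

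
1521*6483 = 9860643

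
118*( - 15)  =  -1770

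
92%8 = 4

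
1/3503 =1/3503 = 0.00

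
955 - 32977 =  - 32022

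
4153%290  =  93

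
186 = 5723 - 5537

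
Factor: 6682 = 2^1*13^1*257^1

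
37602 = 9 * 4178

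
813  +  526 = 1339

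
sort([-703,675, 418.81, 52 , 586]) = [ - 703, 52, 418.81,586, 675 ] 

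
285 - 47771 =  - 47486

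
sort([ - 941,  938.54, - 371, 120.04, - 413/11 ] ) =[-941,- 371, -413/11,120.04,  938.54] 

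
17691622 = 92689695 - 74998073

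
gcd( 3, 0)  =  3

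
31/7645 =31/7645 = 0.00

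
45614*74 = 3375436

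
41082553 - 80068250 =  - 38985697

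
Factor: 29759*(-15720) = -467811480=- 2^3*3^1 * 5^1*131^1*29759^1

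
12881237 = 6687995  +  6193242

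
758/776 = 379/388= 0.98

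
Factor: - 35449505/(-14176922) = 2^( -1 )* 5^1*7^1*13^1*17^1*4583^1*7088461^ (-1 ) 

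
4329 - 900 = 3429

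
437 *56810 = 24825970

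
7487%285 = 77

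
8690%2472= 1274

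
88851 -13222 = 75629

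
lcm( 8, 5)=40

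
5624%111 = 74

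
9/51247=9/51247 = 0.00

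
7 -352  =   - 345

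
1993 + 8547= 10540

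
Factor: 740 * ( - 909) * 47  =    -  2^2*3^2*5^1*37^1*47^1*101^1 = -31615020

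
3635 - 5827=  - 2192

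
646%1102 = 646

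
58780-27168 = 31612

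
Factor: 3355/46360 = 11/152 = 2^(- 3 )*11^1 * 19^( - 1 )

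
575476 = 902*638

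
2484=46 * 54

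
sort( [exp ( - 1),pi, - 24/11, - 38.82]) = [-38.82,-24/11,exp( - 1 ), pi ] 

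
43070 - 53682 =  - 10612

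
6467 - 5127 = 1340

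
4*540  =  2160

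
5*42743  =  213715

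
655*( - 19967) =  - 13078385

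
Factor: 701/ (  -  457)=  - 457^(-1)*701^1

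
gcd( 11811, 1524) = 381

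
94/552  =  47/276 =0.17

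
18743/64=292 + 55/64 = 292.86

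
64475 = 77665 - 13190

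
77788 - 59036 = 18752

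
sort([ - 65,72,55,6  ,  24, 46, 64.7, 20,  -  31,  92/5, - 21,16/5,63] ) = [ - 65,- 31, - 21,16/5,6,  92/5,20,24, 46, 55,63,64.7,  72 ]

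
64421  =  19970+44451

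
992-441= 551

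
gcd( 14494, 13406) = 2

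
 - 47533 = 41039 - 88572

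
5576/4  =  1394=   1394.00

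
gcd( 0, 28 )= 28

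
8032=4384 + 3648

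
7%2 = 1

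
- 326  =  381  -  707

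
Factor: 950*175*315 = 52368750 = 2^1*3^2*5^5*7^2*19^1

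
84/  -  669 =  - 28/223  =  - 0.13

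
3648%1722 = 204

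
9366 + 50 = 9416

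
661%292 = 77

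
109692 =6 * 18282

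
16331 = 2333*7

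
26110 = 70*373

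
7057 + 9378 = 16435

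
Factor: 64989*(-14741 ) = - 958002849=- 3^3*29^1*83^1 * 14741^1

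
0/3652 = 0=0.00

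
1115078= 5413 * 206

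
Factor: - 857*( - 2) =2^1*857^1 =1714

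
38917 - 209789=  - 170872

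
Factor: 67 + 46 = 113 = 113^1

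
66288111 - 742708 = 65545403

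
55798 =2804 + 52994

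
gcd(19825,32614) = 1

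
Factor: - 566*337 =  - 190742 = - 2^1*283^1*337^1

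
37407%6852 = 3147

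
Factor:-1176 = -2^3*3^1*7^2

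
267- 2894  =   - 2627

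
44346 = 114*389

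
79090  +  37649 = 116739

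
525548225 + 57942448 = 583490673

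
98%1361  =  98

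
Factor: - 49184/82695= - 2^5*3^( - 1) * 5^(-1)*29^1*37^( - 1 ) * 53^1* 149^( - 1)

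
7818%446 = 236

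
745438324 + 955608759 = 1701047083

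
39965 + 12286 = 52251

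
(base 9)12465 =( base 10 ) 8402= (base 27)be5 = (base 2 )10000011010010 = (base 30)9A2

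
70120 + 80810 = 150930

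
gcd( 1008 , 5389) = 1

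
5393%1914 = 1565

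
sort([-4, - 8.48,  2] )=[ - 8.48, - 4,2] 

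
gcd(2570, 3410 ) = 10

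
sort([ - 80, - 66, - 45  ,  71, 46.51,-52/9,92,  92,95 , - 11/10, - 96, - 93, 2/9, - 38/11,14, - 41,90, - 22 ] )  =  [ - 96, - 93,-80, - 66, - 45,-41, - 22, - 52/9, - 38/11,-11/10,2/9,14, 46.51, 71,  90, 92, 92,95 ] 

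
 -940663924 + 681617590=-259046334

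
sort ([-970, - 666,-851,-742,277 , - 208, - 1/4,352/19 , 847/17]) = [ - 970,  -  851, - 742,-666,-208,-1/4, 352/19,847/17,277]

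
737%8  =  1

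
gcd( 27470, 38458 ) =5494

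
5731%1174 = 1035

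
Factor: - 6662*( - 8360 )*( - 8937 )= - 497740137840= - 2^4*3^3*5^1*11^1*19^1*331^1 * 3331^1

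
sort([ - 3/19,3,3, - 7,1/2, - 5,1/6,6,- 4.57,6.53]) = [ - 7, -5,  -  4.57,- 3/19, 1/6 , 1/2 , 3,3, 6,6.53 ] 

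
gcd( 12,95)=1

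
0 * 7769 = 0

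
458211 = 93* 4927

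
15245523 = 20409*747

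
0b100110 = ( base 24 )1e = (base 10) 38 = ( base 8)46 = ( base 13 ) 2C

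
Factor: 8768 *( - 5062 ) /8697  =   - 2^7* 3^( - 1 )*13^( - 1)*137^1*223^( - 1 )*2531^1 = - 44383616/8697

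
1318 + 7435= 8753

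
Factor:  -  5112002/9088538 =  - 7^1*17^1*47^1*457^1*1987^ ( - 1)*2287^( - 1) = -2556001/4544269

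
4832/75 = 4832/75 = 64.43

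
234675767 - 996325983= - 761650216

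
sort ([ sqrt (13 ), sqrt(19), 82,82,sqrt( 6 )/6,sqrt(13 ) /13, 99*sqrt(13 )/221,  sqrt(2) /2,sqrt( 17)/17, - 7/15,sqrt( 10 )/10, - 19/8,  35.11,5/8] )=[  -  19/8 ,-7/15,sqrt(17 )/17,sqrt (13 ) /13,sqrt(10)/10,sqrt(6 )/6,5/8,sqrt( 2) /2, 99 * sqrt(13 ) /221,sqrt( 13 ), sqrt( 19), 35.11, 82, 82 ] 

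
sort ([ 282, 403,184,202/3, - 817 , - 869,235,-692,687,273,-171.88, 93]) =[  -  869, - 817,- 692, - 171.88, 202/3, 93,184,235,273,282,403, 687]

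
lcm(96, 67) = 6432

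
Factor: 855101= 13^1*65777^1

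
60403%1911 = 1162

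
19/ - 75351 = - 19/75351 = -0.00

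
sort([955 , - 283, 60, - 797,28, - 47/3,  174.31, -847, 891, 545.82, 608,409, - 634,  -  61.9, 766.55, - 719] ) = [-847, - 797, - 719, -634,-283, -61.9,-47/3 , 28,  60, 174.31,409,545.82 , 608, 766.55, 891,955]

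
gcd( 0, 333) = 333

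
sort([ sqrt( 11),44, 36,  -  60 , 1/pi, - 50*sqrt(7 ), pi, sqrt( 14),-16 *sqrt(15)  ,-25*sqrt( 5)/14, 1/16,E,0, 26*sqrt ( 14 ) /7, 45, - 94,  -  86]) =[ - 50*sqrt(7),-94, - 86, - 16*sqrt(15), - 60, - 25*sqrt(5) /14,  0,1/16,1/pi,E,pi,sqrt( 11 ),sqrt(14),26*sqrt( 14) /7,  36,  44,45]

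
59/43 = 1 + 16/43= 1.37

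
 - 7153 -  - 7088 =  - 65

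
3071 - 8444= - 5373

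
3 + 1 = 4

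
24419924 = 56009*436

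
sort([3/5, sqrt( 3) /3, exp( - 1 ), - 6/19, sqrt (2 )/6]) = [-6/19, sqrt(2 ) /6,exp( - 1 )  ,  sqrt ( 3 ) /3,3/5]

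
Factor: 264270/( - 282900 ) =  - 383/410 = -2^( - 1 )*5^( - 1)*41^(  -  1)*383^1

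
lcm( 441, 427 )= 26901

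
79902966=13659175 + 66243791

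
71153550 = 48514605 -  - 22638945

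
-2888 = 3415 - 6303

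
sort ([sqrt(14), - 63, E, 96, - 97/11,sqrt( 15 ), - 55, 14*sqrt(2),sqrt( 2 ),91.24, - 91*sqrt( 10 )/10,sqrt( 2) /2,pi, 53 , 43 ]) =[ - 63, - 55, - 91*sqrt(10) /10, - 97/11,  sqrt( 2)/2, sqrt( 2), E,pi,sqrt( 14 ),sqrt( 15),14*sqrt( 2 ), 43,53,91.24,96]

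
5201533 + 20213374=25414907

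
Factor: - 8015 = -5^1 * 7^1 * 229^1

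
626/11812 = 313/5906 = 0.05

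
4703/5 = 4703/5=940.60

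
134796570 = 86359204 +48437366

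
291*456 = 132696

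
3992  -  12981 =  - 8989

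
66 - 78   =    -  12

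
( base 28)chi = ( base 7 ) 40604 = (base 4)2122232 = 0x26AE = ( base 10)9902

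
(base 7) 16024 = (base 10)4477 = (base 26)6g5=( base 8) 10575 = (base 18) ded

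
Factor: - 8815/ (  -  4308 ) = 2^(-2)*3^( - 1)*5^1 * 41^1*43^1*359^(-1 )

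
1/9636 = 1/9636 = 0.00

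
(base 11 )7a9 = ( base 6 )4250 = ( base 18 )2hc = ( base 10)966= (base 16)3c6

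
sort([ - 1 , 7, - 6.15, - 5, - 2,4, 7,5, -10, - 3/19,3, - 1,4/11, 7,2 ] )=[ - 10, - 6.15, - 5,-2,-1, - 1,-3/19,4/11  ,  2, 3, 4 , 5 , 7 , 7 , 7 ] 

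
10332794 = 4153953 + 6178841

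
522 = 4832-4310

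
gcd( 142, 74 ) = 2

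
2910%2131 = 779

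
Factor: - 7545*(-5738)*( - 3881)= - 168020948010 = - 2^1*3^1*5^1*19^1*151^1*503^1*3881^1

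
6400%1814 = 958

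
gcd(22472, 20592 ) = 8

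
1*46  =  46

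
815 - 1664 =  - 849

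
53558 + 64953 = 118511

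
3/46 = 3/46 = 0.07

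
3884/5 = 776 + 4/5 = 776.80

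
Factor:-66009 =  - 3^1* 22003^1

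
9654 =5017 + 4637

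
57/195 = 19/65 = 0.29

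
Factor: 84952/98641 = 2^3* 7^1 * 37^1*41^1*98641^ ( - 1 ) 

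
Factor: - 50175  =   - 3^2*5^2*223^1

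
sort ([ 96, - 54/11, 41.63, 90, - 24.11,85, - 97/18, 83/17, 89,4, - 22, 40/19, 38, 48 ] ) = [ - 24.11 , -22, - 97/18,  -  54/11, 40/19, 4 , 83/17,38 , 41.63, 48, 85,89, 90, 96] 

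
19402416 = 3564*5444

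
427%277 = 150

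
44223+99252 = 143475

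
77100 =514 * 150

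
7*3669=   25683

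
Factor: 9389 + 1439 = 10828=2^2*2707^1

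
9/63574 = 9/63574 = 0.00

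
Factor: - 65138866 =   -  2^1*13^1 * 17^2*8669^1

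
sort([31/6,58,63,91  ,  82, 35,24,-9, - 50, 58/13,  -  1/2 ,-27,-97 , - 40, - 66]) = [- 97, - 66,-50, - 40, - 27 ,- 9,-1/2, 58/13,31/6,24,35  ,  58, 63,82,91]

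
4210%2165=2045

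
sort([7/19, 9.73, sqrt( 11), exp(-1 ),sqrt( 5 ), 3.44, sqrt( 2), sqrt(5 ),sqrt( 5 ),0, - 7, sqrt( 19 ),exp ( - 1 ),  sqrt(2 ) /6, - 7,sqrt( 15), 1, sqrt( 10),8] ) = [ - 7, - 7,0, sqrt( 2)/6, exp( - 1), exp(-1), 7/19,1,  sqrt( 2 ),sqrt( 5) , sqrt( 5 ) , sqrt( 5), sqrt( 10),sqrt( 11), 3.44,sqrt( 15),  sqrt( 19), 8, 9.73]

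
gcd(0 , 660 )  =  660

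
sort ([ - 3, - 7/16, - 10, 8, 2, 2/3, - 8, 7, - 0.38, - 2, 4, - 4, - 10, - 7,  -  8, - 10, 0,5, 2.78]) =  [ - 10,-10, - 10,-8, - 8,-7, - 4, - 3, - 2, - 7/16, - 0.38,  0, 2/3 , 2, 2.78, 4,5,7,8] 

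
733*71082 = 52103106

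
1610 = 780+830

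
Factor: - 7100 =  - 2^2*5^2*71^1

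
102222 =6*17037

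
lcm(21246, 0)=0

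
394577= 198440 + 196137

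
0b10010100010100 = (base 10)9492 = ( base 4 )2110110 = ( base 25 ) f4h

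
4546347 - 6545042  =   - 1998695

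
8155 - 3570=4585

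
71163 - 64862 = 6301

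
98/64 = 1  +  17/32=1.53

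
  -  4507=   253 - 4760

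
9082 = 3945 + 5137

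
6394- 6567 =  - 173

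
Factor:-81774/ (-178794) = 59/129 = 3^(-1)*43^( - 1) * 59^1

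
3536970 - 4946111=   -  1409141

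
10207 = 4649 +5558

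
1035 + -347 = 688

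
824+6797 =7621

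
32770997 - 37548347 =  - 4777350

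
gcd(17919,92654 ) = 1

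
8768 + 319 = 9087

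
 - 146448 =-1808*81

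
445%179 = 87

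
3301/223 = 3301/223 = 14.80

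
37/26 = 1 + 11/26 =1.42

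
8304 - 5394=2910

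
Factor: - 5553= -3^2*617^1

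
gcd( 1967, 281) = 281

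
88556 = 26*3406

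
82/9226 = 41/4613=0.01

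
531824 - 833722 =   -  301898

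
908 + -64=844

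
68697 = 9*7633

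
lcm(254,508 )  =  508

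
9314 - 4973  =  4341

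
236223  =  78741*3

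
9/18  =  1/2 = 0.50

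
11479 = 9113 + 2366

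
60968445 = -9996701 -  - 70965146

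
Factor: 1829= 31^1 * 59^1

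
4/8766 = 2/4383 = 0.00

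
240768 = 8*30096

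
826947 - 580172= 246775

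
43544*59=2569096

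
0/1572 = 0= 0.00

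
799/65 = 12 + 19/65 = 12.29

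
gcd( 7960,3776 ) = 8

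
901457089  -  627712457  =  273744632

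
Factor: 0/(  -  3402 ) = 0^1 = 0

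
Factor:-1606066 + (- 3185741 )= -3^2 * 17^1*31319^1 = -4791807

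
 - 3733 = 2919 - 6652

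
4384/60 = 73 + 1/15= 73.07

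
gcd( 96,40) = 8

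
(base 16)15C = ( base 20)h8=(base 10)348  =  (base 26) da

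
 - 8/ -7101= 8/7101 = 0.00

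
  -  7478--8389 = 911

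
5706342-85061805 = - 79355463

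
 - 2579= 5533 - 8112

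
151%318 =151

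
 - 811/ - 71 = 811/71 = 11.42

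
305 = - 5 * ( - 61 )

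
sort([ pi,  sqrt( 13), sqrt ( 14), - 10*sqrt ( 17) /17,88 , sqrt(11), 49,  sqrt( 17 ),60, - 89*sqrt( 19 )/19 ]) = [  -  89*sqrt ( 19) /19, - 10 *sqrt( 17) /17,pi,sqrt(11),sqrt( 13),sqrt( 14 ) , sqrt (17),  49,60, 88] 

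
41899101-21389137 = 20509964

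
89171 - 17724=71447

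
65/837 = 65/837 = 0.08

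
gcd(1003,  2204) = 1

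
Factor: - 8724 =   -  2^2*3^1 * 727^1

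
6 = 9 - 3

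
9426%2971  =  513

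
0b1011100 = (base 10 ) 92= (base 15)62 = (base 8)134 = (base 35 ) 2m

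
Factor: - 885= - 3^1*5^1*59^1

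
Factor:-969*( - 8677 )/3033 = 2802671/1011= 3^( - 1) * 17^1  *19^1*337^( -1 )*8677^1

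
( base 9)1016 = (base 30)oo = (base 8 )1350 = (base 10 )744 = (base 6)3240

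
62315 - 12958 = 49357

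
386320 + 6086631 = 6472951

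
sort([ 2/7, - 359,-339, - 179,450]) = [- 359, - 339, - 179, 2/7,  450] 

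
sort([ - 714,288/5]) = [- 714,288/5 ]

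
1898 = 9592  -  7694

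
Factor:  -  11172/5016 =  - 2^( - 1)*7^2*11^( - 1 ) =-49/22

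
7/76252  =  7/76252=0.00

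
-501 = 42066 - 42567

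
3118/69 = 45 + 13/69 = 45.19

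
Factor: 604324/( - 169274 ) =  - 382/107 = -  2^1 *107^( - 1 )*191^1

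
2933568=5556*528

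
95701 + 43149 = 138850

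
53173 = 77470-24297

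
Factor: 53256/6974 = 84/11 = 2^2*3^1 * 7^1*11^ (-1 ) 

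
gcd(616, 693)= 77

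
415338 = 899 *462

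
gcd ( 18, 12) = 6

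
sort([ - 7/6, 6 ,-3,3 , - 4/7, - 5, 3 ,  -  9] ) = [- 9,-5, - 3,  -  7/6, - 4/7,3, 3, 6]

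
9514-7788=1726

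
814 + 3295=4109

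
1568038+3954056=5522094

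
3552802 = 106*33517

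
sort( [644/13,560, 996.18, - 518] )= [ - 518, 644/13 , 560 , 996.18 ] 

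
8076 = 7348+728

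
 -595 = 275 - 870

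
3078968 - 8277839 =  - 5198871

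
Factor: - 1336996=  -  2^2*79^1*4231^1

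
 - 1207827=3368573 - 4576400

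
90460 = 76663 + 13797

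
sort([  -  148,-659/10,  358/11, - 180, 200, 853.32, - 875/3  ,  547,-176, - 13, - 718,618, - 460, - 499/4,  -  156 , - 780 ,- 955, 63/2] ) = [ - 955,  -  780,-718, - 460, - 875/3, - 180 , - 176 ,-156, - 148, -499/4, - 659/10, - 13,63/2,358/11, 200, 547,618 , 853.32] 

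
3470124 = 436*7959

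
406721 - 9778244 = -9371523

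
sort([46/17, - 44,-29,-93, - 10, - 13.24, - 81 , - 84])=[ - 93, - 84, - 81,-44, - 29,-13.24, -10, 46/17] 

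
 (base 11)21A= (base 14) 14B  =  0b100000111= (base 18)EB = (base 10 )263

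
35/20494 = 35/20494=   0.00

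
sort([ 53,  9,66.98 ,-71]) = [ - 71, 9,53 , 66.98 ]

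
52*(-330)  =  - 17160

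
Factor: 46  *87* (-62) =-248124 = - 2^2*3^1* 23^1 * 29^1*31^1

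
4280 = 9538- 5258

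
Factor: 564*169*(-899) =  - 2^2*3^1*13^2*29^1*31^1*47^1 =-85689084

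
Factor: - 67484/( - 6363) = 2^2*3^(  -  2)*7^ ( - 1 )*101^( - 1 ) * 16871^1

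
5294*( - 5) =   -  26470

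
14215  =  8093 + 6122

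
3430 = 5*686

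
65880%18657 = 9909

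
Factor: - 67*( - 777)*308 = 16034172=2^2*3^1*7^2*11^1*37^1*67^1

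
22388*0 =0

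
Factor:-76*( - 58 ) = 2^3*19^1 *29^1 = 4408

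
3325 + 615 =3940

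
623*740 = 461020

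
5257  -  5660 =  - 403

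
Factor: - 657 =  - 3^2*73^1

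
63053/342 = 184+125/342 = 184.37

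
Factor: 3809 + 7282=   11091= 3^1*3697^1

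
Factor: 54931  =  163^1*337^1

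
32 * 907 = 29024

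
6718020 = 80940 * 83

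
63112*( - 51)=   -  3218712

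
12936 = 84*154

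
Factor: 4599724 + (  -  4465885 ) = 3^3*4957^1 = 133839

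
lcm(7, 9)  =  63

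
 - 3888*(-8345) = 32445360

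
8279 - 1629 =6650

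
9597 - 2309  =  7288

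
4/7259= 4/7259 = 0.00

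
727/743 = 727/743 = 0.98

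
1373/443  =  1373/443 = 3.10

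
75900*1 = 75900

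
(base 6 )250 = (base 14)74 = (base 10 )102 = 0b1100110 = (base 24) 46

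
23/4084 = 23/4084 = 0.01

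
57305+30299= 87604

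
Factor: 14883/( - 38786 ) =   -  2^( - 1 )*3^1*11^1  *  43^( - 1 ) = - 33/86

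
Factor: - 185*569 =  - 105265 = -5^1*37^1*569^1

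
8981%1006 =933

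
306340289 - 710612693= - 404272404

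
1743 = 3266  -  1523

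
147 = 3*49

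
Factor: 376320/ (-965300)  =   - 2^7 *3^1*5^( - 1 )*197^( - 1 )= - 384/985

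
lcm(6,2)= 6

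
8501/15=566+ 11/15 = 566.73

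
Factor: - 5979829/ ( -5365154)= 2^( - 1 )*29^1 * 37^1 * 5573^1*2682577^( - 1)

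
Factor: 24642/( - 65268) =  - 2^( - 1)*7^( - 2)*37^1 =- 37/98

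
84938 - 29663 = 55275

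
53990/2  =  26995 = 26995.00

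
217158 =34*6387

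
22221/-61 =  - 365+44/61 = -364.28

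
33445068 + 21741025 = 55186093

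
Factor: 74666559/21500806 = 2^( - 1)*3^1 * 11^2 * 53^1*3881^1*10750403^( - 1 ) 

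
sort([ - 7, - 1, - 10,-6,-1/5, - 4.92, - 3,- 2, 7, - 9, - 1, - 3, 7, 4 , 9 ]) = [-10, - 9, - 7, - 6, - 4.92, - 3, - 3,- 2,-1, - 1,  -  1/5, 4, 7 , 7,9 ]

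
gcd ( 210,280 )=70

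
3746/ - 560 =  - 7+87/280 = - 6.69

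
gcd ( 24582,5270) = 34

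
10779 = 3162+7617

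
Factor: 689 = 13^1 * 53^1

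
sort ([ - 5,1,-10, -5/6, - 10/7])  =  [ - 10, -5, - 10/7, - 5/6 , 1 ] 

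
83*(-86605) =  - 7188215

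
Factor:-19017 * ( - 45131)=3^2*2113^1*45131^1 = 858256227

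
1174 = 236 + 938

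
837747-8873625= -8035878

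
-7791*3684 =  - 28702044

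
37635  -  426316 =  - 388681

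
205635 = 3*68545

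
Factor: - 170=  - 2^1*5^1 * 17^1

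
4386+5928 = 10314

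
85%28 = 1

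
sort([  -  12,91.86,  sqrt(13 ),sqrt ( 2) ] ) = [-12, sqrt( 2) , sqrt (13), 91.86]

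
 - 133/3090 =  - 1 + 2957/3090=-  0.04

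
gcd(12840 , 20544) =2568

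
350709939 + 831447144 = 1182157083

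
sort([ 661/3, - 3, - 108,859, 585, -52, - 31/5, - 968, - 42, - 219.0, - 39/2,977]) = [ - 968,- 219.0, - 108 ,- 52,  -  42,-39/2, - 31/5, - 3,  661/3,585, 859, 977 ] 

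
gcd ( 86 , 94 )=2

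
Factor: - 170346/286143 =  - 178/299 = -  2^1*13^( - 1)*23^( - 1)*89^1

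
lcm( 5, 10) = 10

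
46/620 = 23/310 = 0.07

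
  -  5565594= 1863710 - 7429304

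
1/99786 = 1/99786 = 0.00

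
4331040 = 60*72184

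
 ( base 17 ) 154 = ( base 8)572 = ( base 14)1D0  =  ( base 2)101111010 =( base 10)378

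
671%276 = 119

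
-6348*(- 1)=6348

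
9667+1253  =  10920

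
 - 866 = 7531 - 8397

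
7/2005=7/2005  =  0.00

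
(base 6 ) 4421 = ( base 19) 2fe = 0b1111111101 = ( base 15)481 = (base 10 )1021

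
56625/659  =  85 + 610/659=85.93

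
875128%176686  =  168384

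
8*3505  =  28040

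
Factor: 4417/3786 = 7/6 = 2^ ( - 1)*3^( - 1) * 7^1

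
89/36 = 2 + 17/36 = 2.47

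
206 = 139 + 67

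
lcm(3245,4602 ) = 253110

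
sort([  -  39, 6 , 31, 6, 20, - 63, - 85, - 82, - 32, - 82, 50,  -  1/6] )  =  [ - 85 , - 82 , - 82, - 63 , - 39, - 32, - 1/6 , 6,  6,20,  31, 50 ] 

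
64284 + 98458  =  162742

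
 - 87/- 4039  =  87/4039 = 0.02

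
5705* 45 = 256725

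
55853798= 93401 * 598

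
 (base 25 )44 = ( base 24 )48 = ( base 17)62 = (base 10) 104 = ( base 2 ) 1101000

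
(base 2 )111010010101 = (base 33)3e4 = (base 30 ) 44D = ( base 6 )25141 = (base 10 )3733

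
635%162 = 149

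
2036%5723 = 2036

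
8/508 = 2/127=   0.02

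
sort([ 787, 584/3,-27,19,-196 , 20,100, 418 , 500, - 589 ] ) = [-589 , - 196,  -  27,  19,20, 100,584/3,418,500,787]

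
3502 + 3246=6748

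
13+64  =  77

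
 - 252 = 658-910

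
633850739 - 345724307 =288126432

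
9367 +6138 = 15505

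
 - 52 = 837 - 889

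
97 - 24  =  73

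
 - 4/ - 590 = 2/295 = 0.01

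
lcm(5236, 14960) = 104720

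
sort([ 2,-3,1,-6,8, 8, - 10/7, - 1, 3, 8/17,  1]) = [-6 , - 3, - 10/7, -1,8/17, 1, 1,2,3, 8 , 8 ]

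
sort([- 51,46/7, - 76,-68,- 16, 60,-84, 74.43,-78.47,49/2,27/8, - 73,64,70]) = [ - 84, - 78.47,- 76, - 73, - 68, - 51,-16,27/8,46/7,49/2,60,64,70,74.43]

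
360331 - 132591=227740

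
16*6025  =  96400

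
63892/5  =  63892/5 = 12778.40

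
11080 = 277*40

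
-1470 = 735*( - 2) 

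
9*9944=89496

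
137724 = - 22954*(-6 )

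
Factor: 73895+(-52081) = 21814 = 2^1*13^1* 839^1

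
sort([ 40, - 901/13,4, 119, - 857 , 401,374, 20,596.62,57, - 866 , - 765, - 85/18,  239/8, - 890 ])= [ - 890,-866, - 857, - 765,-901/13, - 85/18,4,20,239/8, 40,57,119, 374,401, 596.62 ]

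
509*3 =1527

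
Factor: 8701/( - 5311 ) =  - 7^1*11^1*47^ ( - 1) = - 77/47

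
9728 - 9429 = 299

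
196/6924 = 49/1731 = 0.03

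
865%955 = 865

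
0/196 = 0 = 0.00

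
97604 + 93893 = 191497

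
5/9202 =5/9202 = 0.00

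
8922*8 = 71376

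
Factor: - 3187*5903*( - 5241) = 98598204501 = 3^1*1747^1*3187^1*5903^1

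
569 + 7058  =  7627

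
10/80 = 1/8 = 0.12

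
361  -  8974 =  - 8613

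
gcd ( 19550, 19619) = 23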